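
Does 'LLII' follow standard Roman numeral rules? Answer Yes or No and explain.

'LLII': L should not appear more than once

No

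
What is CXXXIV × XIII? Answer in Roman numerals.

CXXXIV = 134
XIII = 13
134 × 13 = 1742

MDCCXLII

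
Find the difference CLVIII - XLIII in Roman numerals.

CLVIII = 158
XLIII = 43
158 - 43 = 115

CXV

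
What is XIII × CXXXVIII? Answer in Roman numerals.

XIII = 13
CXXXVIII = 138
13 × 138 = 1794

MDCCXCIV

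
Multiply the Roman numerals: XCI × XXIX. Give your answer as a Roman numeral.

XCI = 91
XXIX = 29
91 × 29 = 2639

MMDCXXXIX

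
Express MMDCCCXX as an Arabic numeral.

MMDCCCXX: M=1000, M=1000, D=500, C=100, C=100, C=100, X=10, X=10
1000 + 1000 + 500 + 100 + 100 + 100 + 10 + 10 = 2820

2820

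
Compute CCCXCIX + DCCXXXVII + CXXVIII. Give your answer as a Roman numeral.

CCCXCIX = 399, DCCXXXVII = 737, CXXVIII = 128
399 + 737 = 1136
1136 + 128 = 1264

MCCLXIV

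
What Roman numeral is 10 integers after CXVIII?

CXVIII = 118
118 + 10 = 128

CXXVIII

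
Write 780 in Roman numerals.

Convert 780 to Roman numerals:
  780 contains 1×500 (D)
  280 contains 2×100 (CC)
  80 contains 1×50 (L)
  30 contains 3×10 (XXX)

DCCLXXX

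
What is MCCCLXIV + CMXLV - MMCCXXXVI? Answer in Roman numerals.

MCCCLXIV = 1364, CMXLV = 945, MMCCXXXVI = 2236
1364 + 945 = 2309
2309 - 2236 = 73

LXXIII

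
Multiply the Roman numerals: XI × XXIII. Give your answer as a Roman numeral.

XI = 11
XXIII = 23
11 × 23 = 253

CCLIII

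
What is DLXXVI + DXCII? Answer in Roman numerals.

DLXXVI = 576
DXCII = 592
576 + 592 = 1168

MCLXVIII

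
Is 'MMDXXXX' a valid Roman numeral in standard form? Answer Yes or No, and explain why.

'MMDXXXX': More than 3 consecutive X's

No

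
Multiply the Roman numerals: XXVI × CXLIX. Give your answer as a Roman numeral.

XXVI = 26
CXLIX = 149
26 × 149 = 3874

MMMDCCCLXXIV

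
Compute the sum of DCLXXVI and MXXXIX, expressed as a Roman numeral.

DCLXXVI = 676
MXXXIX = 1039
676 + 1039 = 1715

MDCCXV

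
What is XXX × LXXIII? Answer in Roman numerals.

XXX = 30
LXXIII = 73
30 × 73 = 2190

MMCXC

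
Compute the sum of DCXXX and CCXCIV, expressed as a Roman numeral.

DCXXX = 630
CCXCIV = 294
630 + 294 = 924

CMXXIV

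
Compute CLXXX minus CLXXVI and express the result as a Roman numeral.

CLXXX = 180
CLXXVI = 176
180 - 176 = 4

IV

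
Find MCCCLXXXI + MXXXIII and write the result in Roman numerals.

MCCCLXXXI = 1381
MXXXIII = 1033
1381 + 1033 = 2414

MMCDXIV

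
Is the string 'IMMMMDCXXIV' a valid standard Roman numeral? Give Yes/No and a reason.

'IMMMMDCXXIV': More than 3 consecutive M's

No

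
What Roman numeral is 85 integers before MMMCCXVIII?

MMMCCXVIII = 3218
3218 - 85 = 3133

MMMCXXXIII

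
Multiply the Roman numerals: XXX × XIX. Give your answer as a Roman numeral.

XXX = 30
XIX = 19
30 × 19 = 570

DLXX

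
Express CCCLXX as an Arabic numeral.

CCCLXX: C=100, C=100, C=100, L=50, X=10, X=10
100 + 100 + 100 + 50 + 10 + 10 = 370

370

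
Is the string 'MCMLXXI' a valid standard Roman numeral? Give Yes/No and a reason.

'MCMLXXI': Check the rules: uses only the symbols I, V, X, L, C, D, M; no symbol is repeated more than three times in a row; V, L and D each appear at most once; the only place a smaller symbol precedes a larger one is the allowed subtractive pair CM, the symbol right after such a pair (if any) is smaller than the pair's first symbol, and otherwise the values never increase from left to right. Value: M (1000) + CM (900) + L (50) + X (10) + X (10) + I (1) = 1971. So it is a valid standard Roman numeral.

Yes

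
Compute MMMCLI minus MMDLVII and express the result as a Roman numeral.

MMMCLI = 3151
MMDLVII = 2557
3151 - 2557 = 594

DXCIV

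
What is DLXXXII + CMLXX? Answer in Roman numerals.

DLXXXII = 582
CMLXX = 970
582 + 970 = 1552

MDLII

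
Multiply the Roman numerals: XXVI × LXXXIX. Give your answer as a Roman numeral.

XXVI = 26
LXXXIX = 89
26 × 89 = 2314

MMCCCXIV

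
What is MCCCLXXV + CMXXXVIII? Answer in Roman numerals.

MCCCLXXV = 1375
CMXXXVIII = 938
1375 + 938 = 2313

MMCCCXIII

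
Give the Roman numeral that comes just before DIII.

DIII = 503; previous is 502

DII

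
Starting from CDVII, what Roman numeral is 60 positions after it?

CDVII = 407
407 + 60 = 467

CDLXVII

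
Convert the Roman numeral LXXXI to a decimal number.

LXXXI: L=50, X=10, X=10, X=10, I=1
50 + 10 + 10 + 10 + 1 = 81

81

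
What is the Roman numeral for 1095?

Convert 1095 to Roman numerals:
  1095 contains 1×1000 (M)
  95 contains 1×90 (XC)
  5 contains 1×5 (V)

MXCV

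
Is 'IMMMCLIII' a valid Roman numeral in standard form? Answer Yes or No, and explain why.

'IMMMCLIII': Invalid subtractive combination: IM

No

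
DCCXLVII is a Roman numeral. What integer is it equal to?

DCCXLVII: D=500, C=100, C=100, XL=40, V=5, I=1, I=1
500 + 100 + 100 + 40 + 5 + 1 + 1 = 747

747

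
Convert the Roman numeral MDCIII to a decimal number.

MDCIII: M=1000, D=500, C=100, I=1, I=1, I=1
1000 + 500 + 100 + 1 + 1 + 1 = 1603

1603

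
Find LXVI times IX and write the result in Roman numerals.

LXVI = 66
IX = 9
66 × 9 = 594

DXCIV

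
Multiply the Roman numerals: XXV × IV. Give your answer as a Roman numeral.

XXV = 25
IV = 4
25 × 4 = 100

C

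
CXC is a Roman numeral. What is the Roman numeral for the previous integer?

CXC = 190; previous is 189

CLXXXIX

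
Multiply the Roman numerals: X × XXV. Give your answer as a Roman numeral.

X = 10
XXV = 25
10 × 25 = 250

CCL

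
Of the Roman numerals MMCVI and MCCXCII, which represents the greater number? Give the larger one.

MMCVI = 2106
MCCXCII = 1292
2106 is larger

MMCVI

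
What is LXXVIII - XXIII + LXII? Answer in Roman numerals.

LXXVIII = 78, XXIII = 23, LXII = 62
78 - 23 = 55
55 + 62 = 117

CXVII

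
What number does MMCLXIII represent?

MMCLXIII: M=1000, M=1000, C=100, L=50, X=10, I=1, I=1, I=1
1000 + 1000 + 100 + 50 + 10 + 1 + 1 + 1 = 2163

2163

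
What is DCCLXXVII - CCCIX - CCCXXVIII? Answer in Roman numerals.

DCCLXXVII = 777, CCCIX = 309, CCCXXVIII = 328
777 - 309 = 468
468 - 328 = 140

CXL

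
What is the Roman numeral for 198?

Convert 198 to Roman numerals:
  198 contains 1×100 (C)
  98 contains 1×90 (XC)
  8 contains 1×5 (V)
  3 contains 3×1 (III)

CXCVIII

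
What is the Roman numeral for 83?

Convert 83 to Roman numerals:
  83 contains 1×50 (L)
  33 contains 3×10 (XXX)
  3 contains 3×1 (III)

LXXXIII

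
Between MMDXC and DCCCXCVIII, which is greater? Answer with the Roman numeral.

MMDXC = 2590
DCCCXCVIII = 898
2590 is larger

MMDXC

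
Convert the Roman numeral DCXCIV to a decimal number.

DCXCIV: D=500, C=100, XC=90, IV=4
500 + 100 + 90 + 4 = 694

694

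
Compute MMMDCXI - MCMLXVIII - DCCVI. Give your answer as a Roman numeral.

MMMDCXI = 3611, MCMLXVIII = 1968, DCCVI = 706
3611 - 1968 = 1643
1643 - 706 = 937

CMXXXVII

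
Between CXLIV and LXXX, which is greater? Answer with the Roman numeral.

CXLIV = 144
LXXX = 80
144 is larger

CXLIV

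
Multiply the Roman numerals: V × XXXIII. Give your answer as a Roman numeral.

V = 5
XXXIII = 33
5 × 33 = 165

CLXV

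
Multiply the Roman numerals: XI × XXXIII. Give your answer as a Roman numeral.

XI = 11
XXXIII = 33
11 × 33 = 363

CCCLXIII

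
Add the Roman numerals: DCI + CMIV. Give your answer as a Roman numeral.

DCI = 601
CMIV = 904
601 + 904 = 1505

MDV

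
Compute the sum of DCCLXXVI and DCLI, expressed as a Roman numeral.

DCCLXXVI = 776
DCLI = 651
776 + 651 = 1427

MCDXXVII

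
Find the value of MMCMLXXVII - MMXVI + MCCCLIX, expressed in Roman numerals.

MMCMLXXVII = 2977, MMXVI = 2016, MCCCLIX = 1359
2977 - 2016 = 961
961 + 1359 = 2320

MMCCCXX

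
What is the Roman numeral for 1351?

Convert 1351 to Roman numerals:
  1351 contains 1×1000 (M)
  351 contains 3×100 (CCC)
  51 contains 1×50 (L)
  1 contains 1×1 (I)

MCCCLI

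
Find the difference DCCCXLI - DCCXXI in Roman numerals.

DCCCXLI = 841
DCCXXI = 721
841 - 721 = 120

CXX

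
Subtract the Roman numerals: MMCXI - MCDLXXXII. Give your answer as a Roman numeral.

MMCXI = 2111
MCDLXXXII = 1482
2111 - 1482 = 629

DCXXIX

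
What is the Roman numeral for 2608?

Convert 2608 to Roman numerals:
  2608 contains 2×1000 (MM)
  608 contains 1×500 (D)
  108 contains 1×100 (C)
  8 contains 1×5 (V)
  3 contains 3×1 (III)

MMDCVIII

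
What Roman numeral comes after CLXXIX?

CLXXIX = 179, so the next integer is 179 + 1 = 180

CLXXX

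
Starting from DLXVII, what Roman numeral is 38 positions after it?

DLXVII = 567
567 + 38 = 605

DCV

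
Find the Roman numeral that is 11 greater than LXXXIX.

LXXXIX = 89
89 + 11 = 100

C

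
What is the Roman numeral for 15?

Convert 15 to Roman numerals:
  15 contains 1×10 (X)
  5 contains 1×5 (V)

XV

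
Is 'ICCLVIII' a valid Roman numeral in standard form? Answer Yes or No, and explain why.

'ICCLVIII': Invalid subtractive combination: IC

No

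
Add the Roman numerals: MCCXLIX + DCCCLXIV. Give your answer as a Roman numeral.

MCCXLIX = 1249
DCCCLXIV = 864
1249 + 864 = 2113

MMCXIII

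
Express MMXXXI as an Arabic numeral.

MMXXXI: M=1000, M=1000, X=10, X=10, X=10, I=1
1000 + 1000 + 10 + 10 + 10 + 1 = 2031

2031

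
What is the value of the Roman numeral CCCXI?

CCCXI: C=100, C=100, C=100, X=10, I=1
100 + 100 + 100 + 10 + 1 = 311

311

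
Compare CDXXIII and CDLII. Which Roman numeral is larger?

CDXXIII = 423
CDLII = 452
452 is larger

CDLII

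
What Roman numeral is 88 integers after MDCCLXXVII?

MDCCLXXVII = 1777
1777 + 88 = 1865

MDCCCLXV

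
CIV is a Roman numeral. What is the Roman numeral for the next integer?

CIV = 104, so the next integer is 104 + 1 = 105

CV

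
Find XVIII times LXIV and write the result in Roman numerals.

XVIII = 18
LXIV = 64
18 × 64 = 1152

MCLII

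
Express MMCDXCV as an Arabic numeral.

MMCDXCV: M=1000, M=1000, CD=400, XC=90, V=5
1000 + 1000 + 400 + 90 + 5 = 2495

2495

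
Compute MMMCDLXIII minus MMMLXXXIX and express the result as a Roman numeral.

MMMCDLXIII = 3463
MMMLXXXIX = 3089
3463 - 3089 = 374

CCCLXXIV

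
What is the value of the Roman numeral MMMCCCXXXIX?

MMMCCCXXXIX: M=1000, M=1000, M=1000, C=100, C=100, C=100, X=10, X=10, X=10, IX=9
1000 + 1000 + 1000 + 100 + 100 + 100 + 10 + 10 + 10 + 9 = 3339

3339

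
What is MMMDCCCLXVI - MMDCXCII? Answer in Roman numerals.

MMMDCCCLXVI = 3866
MMDCXCII = 2692
3866 - 2692 = 1174

MCLXXIV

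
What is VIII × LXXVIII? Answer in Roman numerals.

VIII = 8
LXXVIII = 78
8 × 78 = 624

DCXXIV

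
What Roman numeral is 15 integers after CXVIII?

CXVIII = 118
118 + 15 = 133

CXXXIII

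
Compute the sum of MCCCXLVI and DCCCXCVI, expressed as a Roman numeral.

MCCCXLVI = 1346
DCCCXCVI = 896
1346 + 896 = 2242

MMCCXLII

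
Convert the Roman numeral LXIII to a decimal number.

LXIII: L=50, X=10, I=1, I=1, I=1
50 + 10 + 1 + 1 + 1 = 63

63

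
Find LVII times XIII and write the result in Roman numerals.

LVII = 57
XIII = 13
57 × 13 = 741

DCCXLI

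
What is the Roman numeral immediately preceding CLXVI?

CLXVI = 166, so the previous integer is 166 - 1 = 165

CLXV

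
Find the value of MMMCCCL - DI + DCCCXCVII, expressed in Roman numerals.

MMMCCCL = 3350, DI = 501, DCCCXCVII = 897
3350 - 501 = 2849
2849 + 897 = 3746

MMMDCCXLVI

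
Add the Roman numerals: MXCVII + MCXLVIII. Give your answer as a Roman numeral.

MXCVII = 1097
MCXLVIII = 1148
1097 + 1148 = 2245

MMCCXLV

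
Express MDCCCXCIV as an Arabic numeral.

MDCCCXCIV: M=1000, D=500, C=100, C=100, C=100, XC=90, IV=4
1000 + 500 + 100 + 100 + 100 + 90 + 4 = 1894

1894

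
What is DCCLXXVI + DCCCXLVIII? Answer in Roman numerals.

DCCLXXVI = 776
DCCCXLVIII = 848
776 + 848 = 1624

MDCXXIV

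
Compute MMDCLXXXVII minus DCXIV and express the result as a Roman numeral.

MMDCLXXXVII = 2687
DCXIV = 614
2687 - 614 = 2073

MMLXXIII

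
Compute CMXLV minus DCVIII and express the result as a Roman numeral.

CMXLV = 945
DCVIII = 608
945 - 608 = 337

CCCXXXVII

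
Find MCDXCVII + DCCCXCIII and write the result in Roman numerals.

MCDXCVII = 1497
DCCCXCIII = 893
1497 + 893 = 2390

MMCCCXC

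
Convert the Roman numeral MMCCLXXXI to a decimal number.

MMCCLXXXI: M=1000, M=1000, C=100, C=100, L=50, X=10, X=10, X=10, I=1
1000 + 1000 + 100 + 100 + 50 + 10 + 10 + 10 + 1 = 2281

2281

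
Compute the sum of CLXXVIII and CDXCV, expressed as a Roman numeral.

CLXXVIII = 178
CDXCV = 495
178 + 495 = 673

DCLXXIII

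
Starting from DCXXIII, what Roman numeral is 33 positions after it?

DCXXIII = 623
623 + 33 = 656

DCLVI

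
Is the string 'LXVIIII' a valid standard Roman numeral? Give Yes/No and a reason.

'LXVIIII': More than 3 consecutive I's

No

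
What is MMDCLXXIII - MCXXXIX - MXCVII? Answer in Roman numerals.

MMDCLXXIII = 2673, MCXXXIX = 1139, MXCVII = 1097
2673 - 1139 = 1534
1534 - 1097 = 437

CDXXXVII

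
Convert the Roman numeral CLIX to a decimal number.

CLIX: C=100, L=50, IX=9
100 + 50 + 9 = 159

159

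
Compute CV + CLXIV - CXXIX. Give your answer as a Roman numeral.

CV = 105, CLXIV = 164, CXXIX = 129
105 + 164 = 269
269 - 129 = 140

CXL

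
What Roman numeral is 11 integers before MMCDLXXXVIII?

MMCDLXXXVIII = 2488
2488 - 11 = 2477

MMCDLXXVII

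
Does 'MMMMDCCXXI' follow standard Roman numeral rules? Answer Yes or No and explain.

'MMMMDCCXXI': More than 3 consecutive M's

No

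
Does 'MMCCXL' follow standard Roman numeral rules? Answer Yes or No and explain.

'MMCCXL': Check the rules: uses only the symbols I, V, X, L, C, D, M; no symbol is repeated more than three times in a row; V, L and D each appear at most once; the only place a smaller symbol precedes a larger one is the allowed subtractive pair XL, the symbol right after such a pair (if any) is smaller than the pair's first symbol, and otherwise the values never increase from left to right. Value: M (1000) + M (1000) + C (100) + C (100) + XL (40) = 2240. So it is a valid standard Roman numeral.

Yes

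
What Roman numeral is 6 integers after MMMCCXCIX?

MMMCCXCIX = 3299
3299 + 6 = 3305

MMMCCCV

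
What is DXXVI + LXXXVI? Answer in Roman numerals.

DXXVI = 526
LXXXVI = 86
526 + 86 = 612

DCXII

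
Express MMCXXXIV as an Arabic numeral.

MMCXXXIV: M=1000, M=1000, C=100, X=10, X=10, X=10, IV=4
1000 + 1000 + 100 + 10 + 10 + 10 + 4 = 2134

2134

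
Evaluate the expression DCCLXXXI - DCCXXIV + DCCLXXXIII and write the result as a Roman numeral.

DCCLXXXI = 781, DCCXXIV = 724, DCCLXXXIII = 783
781 - 724 = 57
57 + 783 = 840

DCCCXL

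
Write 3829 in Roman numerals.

Convert 3829 to Roman numerals:
  3829 contains 3×1000 (MMM)
  829 contains 1×500 (D)
  329 contains 3×100 (CCC)
  29 contains 2×10 (XX)
  9 contains 1×9 (IX)

MMMDCCCXXIX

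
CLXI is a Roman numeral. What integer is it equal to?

CLXI: C=100, L=50, X=10, I=1
100 + 50 + 10 + 1 = 161

161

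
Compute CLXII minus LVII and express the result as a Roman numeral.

CLXII = 162
LVII = 57
162 - 57 = 105

CV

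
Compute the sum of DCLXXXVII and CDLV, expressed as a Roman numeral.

DCLXXXVII = 687
CDLV = 455
687 + 455 = 1142

MCXLII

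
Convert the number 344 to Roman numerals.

Convert 344 to Roman numerals:
  344 contains 3×100 (CCC)
  44 contains 1×40 (XL)
  4 contains 1×4 (IV)

CCCXLIV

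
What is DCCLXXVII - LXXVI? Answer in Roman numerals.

DCCLXXVII = 777
LXXVI = 76
777 - 76 = 701

DCCI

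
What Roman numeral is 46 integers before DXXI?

DXXI = 521
521 - 46 = 475

CDLXXV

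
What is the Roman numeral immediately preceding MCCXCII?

MCCXCII = 1292, so the previous integer is 1292 - 1 = 1291

MCCXCI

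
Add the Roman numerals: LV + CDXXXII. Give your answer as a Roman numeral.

LV = 55
CDXXXII = 432
55 + 432 = 487

CDLXXXVII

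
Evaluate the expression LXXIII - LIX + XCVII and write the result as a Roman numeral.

LXXIII = 73, LIX = 59, XCVII = 97
73 - 59 = 14
14 + 97 = 111

CXI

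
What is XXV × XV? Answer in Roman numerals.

XXV = 25
XV = 15
25 × 15 = 375

CCCLXXV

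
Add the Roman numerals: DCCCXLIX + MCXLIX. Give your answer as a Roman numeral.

DCCCXLIX = 849
MCXLIX = 1149
849 + 1149 = 1998

MCMXCVIII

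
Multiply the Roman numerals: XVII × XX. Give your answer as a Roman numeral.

XVII = 17
XX = 20
17 × 20 = 340

CCCXL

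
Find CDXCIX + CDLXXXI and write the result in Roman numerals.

CDXCIX = 499
CDLXXXI = 481
499 + 481 = 980

CMLXXX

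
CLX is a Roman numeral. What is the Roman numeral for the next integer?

CLX = 160; next is 161

CLXI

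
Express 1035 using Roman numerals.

Convert 1035 to Roman numerals:
  1035 contains 1×1000 (M)
  35 contains 3×10 (XXX)
  5 contains 1×5 (V)

MXXXV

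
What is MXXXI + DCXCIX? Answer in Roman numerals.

MXXXI = 1031
DCXCIX = 699
1031 + 699 = 1730

MDCCXXX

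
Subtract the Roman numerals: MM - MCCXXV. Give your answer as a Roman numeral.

MM = 2000
MCCXXV = 1225
2000 - 1225 = 775

DCCLXXV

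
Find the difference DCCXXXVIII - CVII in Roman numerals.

DCCXXXVIII = 738
CVII = 107
738 - 107 = 631

DCXXXI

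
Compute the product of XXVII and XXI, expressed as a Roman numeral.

XXVII = 27
XXI = 21
27 × 21 = 567

DLXVII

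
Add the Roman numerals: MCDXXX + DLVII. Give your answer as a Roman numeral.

MCDXXX = 1430
DLVII = 557
1430 + 557 = 1987

MCMLXXXVII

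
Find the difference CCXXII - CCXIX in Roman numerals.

CCXXII = 222
CCXIX = 219
222 - 219 = 3

III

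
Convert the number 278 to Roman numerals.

Convert 278 to Roman numerals:
  278 contains 2×100 (CC)
  78 contains 1×50 (L)
  28 contains 2×10 (XX)
  8 contains 1×5 (V)
  3 contains 3×1 (III)

CCLXXVIII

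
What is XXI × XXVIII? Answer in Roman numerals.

XXI = 21
XXVIII = 28
21 × 28 = 588

DLXXXVIII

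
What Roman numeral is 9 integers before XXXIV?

XXXIV = 34
34 - 9 = 25

XXV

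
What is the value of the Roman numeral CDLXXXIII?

CDLXXXIII: CD=400, L=50, X=10, X=10, X=10, I=1, I=1, I=1
400 + 50 + 10 + 10 + 10 + 1 + 1 + 1 = 483

483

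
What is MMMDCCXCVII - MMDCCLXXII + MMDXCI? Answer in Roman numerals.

MMMDCCXCVII = 3797, MMDCCLXXII = 2772, MMDXCI = 2591
3797 - 2772 = 1025
1025 + 2591 = 3616

MMMDCXVI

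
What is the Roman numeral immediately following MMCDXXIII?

MMCDXXIII = 2423, so the next integer is 2423 + 1 = 2424

MMCDXXIV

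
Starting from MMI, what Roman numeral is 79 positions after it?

MMI = 2001
2001 + 79 = 2080

MMLXXX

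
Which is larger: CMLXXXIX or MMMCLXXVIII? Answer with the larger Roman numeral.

CMLXXXIX = 989
MMMCLXXVIII = 3178
3178 is larger

MMMCLXXVIII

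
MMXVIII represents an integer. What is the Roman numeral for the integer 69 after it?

MMXVIII = 2018
2018 + 69 = 2087

MMLXXXVII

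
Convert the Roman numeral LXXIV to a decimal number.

LXXIV: L=50, X=10, X=10, IV=4
50 + 10 + 10 + 4 = 74

74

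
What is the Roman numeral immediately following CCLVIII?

CCLVIII = 258, so the next integer is 258 + 1 = 259

CCLIX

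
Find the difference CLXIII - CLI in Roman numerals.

CLXIII = 163
CLI = 151
163 - 151 = 12

XII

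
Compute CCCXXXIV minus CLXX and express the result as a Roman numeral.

CCCXXXIV = 334
CLXX = 170
334 - 170 = 164

CLXIV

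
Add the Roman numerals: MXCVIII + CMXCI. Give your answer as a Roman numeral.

MXCVIII = 1098
CMXCI = 991
1098 + 991 = 2089

MMLXXXIX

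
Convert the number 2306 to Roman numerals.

Convert 2306 to Roman numerals:
  2306 contains 2×1000 (MM)
  306 contains 3×100 (CCC)
  6 contains 1×5 (V)
  1 contains 1×1 (I)

MMCCCVI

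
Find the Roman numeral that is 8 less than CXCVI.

CXCVI = 196
196 - 8 = 188

CLXXXVIII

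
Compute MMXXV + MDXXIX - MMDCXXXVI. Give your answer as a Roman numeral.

MMXXV = 2025, MDXXIX = 1529, MMDCXXXVI = 2636
2025 + 1529 = 3554
3554 - 2636 = 918

CMXVIII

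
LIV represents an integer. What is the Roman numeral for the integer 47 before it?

LIV = 54
54 - 47 = 7

VII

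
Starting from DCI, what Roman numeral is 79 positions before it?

DCI = 601
601 - 79 = 522

DXXII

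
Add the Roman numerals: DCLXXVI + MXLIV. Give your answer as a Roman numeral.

DCLXXVI = 676
MXLIV = 1044
676 + 1044 = 1720

MDCCXX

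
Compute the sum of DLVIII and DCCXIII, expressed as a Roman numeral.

DLVIII = 558
DCCXIII = 713
558 + 713 = 1271

MCCLXXI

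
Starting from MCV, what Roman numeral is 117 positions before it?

MCV = 1105
1105 - 117 = 988

CMLXXXVIII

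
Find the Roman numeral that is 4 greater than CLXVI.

CLXVI = 166
166 + 4 = 170

CLXX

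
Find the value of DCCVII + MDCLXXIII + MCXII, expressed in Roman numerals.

DCCVII = 707, MDCLXXIII = 1673, MCXII = 1112
707 + 1673 = 2380
2380 + 1112 = 3492

MMMCDXCII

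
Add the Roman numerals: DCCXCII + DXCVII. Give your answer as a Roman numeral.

DCCXCII = 792
DXCVII = 597
792 + 597 = 1389

MCCCLXXXIX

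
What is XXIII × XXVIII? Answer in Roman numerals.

XXIII = 23
XXVIII = 28
23 × 28 = 644

DCXLIV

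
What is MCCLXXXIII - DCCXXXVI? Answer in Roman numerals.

MCCLXXXIII = 1283
DCCXXXVI = 736
1283 - 736 = 547

DXLVII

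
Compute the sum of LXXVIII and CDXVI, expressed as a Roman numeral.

LXXVIII = 78
CDXVI = 416
78 + 416 = 494

CDXCIV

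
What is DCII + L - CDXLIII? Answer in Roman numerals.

DCII = 602, L = 50, CDXLIII = 443
602 + 50 = 652
652 - 443 = 209

CCIX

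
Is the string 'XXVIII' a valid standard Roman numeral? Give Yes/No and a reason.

'XXVIII': Check the rules: uses only the symbols I, V, X, L, C, D, M; no symbol is repeated more than three times in a row; V, L and D each appear at most once; no smaller symbol precedes a larger one (values never increase from left to right). Value: X (10) + X (10) + V (5) + I (1) + I (1) + I (1) = 28. So it is a valid standard Roman numeral.

Yes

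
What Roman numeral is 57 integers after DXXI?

DXXI = 521
521 + 57 = 578

DLXXVIII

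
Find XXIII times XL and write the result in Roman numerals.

XXIII = 23
XL = 40
23 × 40 = 920

CMXX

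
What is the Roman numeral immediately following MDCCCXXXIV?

MDCCCXXXIV = 1834, so the next integer is 1834 + 1 = 1835

MDCCCXXXV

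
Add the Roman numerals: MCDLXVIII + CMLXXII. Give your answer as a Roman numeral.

MCDLXVIII = 1468
CMLXXII = 972
1468 + 972 = 2440

MMCDXL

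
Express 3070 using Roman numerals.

Convert 3070 to Roman numerals:
  3070 contains 3×1000 (MMM)
  70 contains 1×50 (L)
  20 contains 2×10 (XX)

MMMLXX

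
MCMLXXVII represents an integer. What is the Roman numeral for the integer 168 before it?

MCMLXXVII = 1977
1977 - 168 = 1809

MDCCCIX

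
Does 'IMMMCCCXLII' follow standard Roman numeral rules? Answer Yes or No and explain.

'IMMMCCCXLII': Invalid subtractive combination: IM

No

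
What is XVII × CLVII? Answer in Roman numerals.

XVII = 17
CLVII = 157
17 × 157 = 2669

MMDCLXIX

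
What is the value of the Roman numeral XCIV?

XCIV: XC=90, IV=4
90 + 4 = 94

94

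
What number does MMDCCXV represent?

MMDCCXV: M=1000, M=1000, D=500, C=100, C=100, X=10, V=5
1000 + 1000 + 500 + 100 + 100 + 10 + 5 = 2715

2715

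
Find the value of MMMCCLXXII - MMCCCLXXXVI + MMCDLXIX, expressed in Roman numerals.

MMMCCLXXII = 3272, MMCCCLXXXVI = 2386, MMCDLXIX = 2469
3272 - 2386 = 886
886 + 2469 = 3355

MMMCCCLV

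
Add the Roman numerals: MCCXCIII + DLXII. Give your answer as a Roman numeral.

MCCXCIII = 1293
DLXII = 562
1293 + 562 = 1855

MDCCCLV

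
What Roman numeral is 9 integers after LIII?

LIII = 53
53 + 9 = 62

LXII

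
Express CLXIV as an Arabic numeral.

CLXIV: C=100, L=50, X=10, IV=4
100 + 50 + 10 + 4 = 164

164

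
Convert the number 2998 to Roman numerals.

Convert 2998 to Roman numerals:
  2998 contains 2×1000 (MM)
  998 contains 1×900 (CM)
  98 contains 1×90 (XC)
  8 contains 1×5 (V)
  3 contains 3×1 (III)

MMCMXCVIII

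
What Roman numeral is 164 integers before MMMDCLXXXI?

MMMDCLXXXI = 3681
3681 - 164 = 3517

MMMDXVII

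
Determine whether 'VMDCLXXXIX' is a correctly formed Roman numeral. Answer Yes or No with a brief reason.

'VMDCLXXXIX': Invalid subtractive combination: VM

No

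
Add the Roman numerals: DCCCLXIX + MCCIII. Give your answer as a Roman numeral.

DCCCLXIX = 869
MCCIII = 1203
869 + 1203 = 2072

MMLXXII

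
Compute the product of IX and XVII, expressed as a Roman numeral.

IX = 9
XVII = 17
9 × 17 = 153

CLIII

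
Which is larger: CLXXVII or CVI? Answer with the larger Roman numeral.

CLXXVII = 177
CVI = 106
177 is larger

CLXXVII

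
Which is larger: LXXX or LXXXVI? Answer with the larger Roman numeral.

LXXX = 80
LXXXVI = 86
86 is larger

LXXXVI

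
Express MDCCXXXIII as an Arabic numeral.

MDCCXXXIII: M=1000, D=500, C=100, C=100, X=10, X=10, X=10, I=1, I=1, I=1
1000 + 500 + 100 + 100 + 10 + 10 + 10 + 1 + 1 + 1 = 1733

1733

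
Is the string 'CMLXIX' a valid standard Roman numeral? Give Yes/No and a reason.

'CMLXIX': Check the rules: uses only the symbols I, V, X, L, C, D, M; no symbol is repeated more than three times in a row; V, L and D each appear at most once; the only places a smaller symbol precedes a larger one are the allowed subtractive pairs CM, IX, the symbol right after such a pair (if any) is smaller than the pair's first symbol, and otherwise the values never increase from left to right. Value: CM (900) + L (50) + X (10) + IX (9) = 969. So it is a valid standard Roman numeral.

Yes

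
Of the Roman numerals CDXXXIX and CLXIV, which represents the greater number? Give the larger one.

CDXXXIX = 439
CLXIV = 164
439 is larger

CDXXXIX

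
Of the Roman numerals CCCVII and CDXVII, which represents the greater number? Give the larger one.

CCCVII = 307
CDXVII = 417
417 is larger

CDXVII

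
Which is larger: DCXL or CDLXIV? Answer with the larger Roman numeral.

DCXL = 640
CDLXIV = 464
640 is larger

DCXL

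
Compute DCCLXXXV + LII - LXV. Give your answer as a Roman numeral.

DCCLXXXV = 785, LII = 52, LXV = 65
785 + 52 = 837
837 - 65 = 772

DCCLXXII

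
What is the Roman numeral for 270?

Convert 270 to Roman numerals:
  270 contains 2×100 (CC)
  70 contains 1×50 (L)
  20 contains 2×10 (XX)

CCLXX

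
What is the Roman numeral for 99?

Convert 99 to Roman numerals:
  99 contains 1×90 (XC)
  9 contains 1×9 (IX)

XCIX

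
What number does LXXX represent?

LXXX: L=50, X=10, X=10, X=10
50 + 10 + 10 + 10 = 80

80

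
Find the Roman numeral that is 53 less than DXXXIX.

DXXXIX = 539
539 - 53 = 486

CDLXXXVI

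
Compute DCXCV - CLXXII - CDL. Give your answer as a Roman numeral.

DCXCV = 695, CLXXII = 172, CDL = 450
695 - 172 = 523
523 - 450 = 73

LXXIII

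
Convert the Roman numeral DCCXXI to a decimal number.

DCCXXI: D=500, C=100, C=100, X=10, X=10, I=1
500 + 100 + 100 + 10 + 10 + 1 = 721

721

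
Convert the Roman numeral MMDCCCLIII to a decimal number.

MMDCCCLIII: M=1000, M=1000, D=500, C=100, C=100, C=100, L=50, I=1, I=1, I=1
1000 + 1000 + 500 + 100 + 100 + 100 + 50 + 1 + 1 + 1 = 2853

2853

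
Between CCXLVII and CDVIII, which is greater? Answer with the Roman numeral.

CCXLVII = 247
CDVIII = 408
408 is larger

CDVIII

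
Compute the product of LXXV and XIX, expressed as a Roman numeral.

LXXV = 75
XIX = 19
75 × 19 = 1425

MCDXXV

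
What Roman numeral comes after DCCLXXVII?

DCCLXXVII = 777; next is 778

DCCLXXVIII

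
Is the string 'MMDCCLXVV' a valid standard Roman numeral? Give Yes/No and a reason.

'MMDCCLXVV': V should not appear more than once

No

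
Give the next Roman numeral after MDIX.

MDIX = 1509; next is 1510

MDX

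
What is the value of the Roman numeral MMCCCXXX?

MMCCCXXX: M=1000, M=1000, C=100, C=100, C=100, X=10, X=10, X=10
1000 + 1000 + 100 + 100 + 100 + 10 + 10 + 10 = 2330

2330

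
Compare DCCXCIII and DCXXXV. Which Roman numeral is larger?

DCCXCIII = 793
DCXXXV = 635
793 is larger

DCCXCIII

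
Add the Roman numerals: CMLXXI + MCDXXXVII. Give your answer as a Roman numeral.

CMLXXI = 971
MCDXXXVII = 1437
971 + 1437 = 2408

MMCDVIII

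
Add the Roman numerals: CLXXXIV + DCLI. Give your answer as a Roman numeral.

CLXXXIV = 184
DCLI = 651
184 + 651 = 835

DCCCXXXV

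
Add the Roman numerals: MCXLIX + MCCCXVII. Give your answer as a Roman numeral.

MCXLIX = 1149
MCCCXVII = 1317
1149 + 1317 = 2466

MMCDLXVI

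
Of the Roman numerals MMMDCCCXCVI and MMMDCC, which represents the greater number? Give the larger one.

MMMDCCCXCVI = 3896
MMMDCC = 3700
3896 is larger

MMMDCCCXCVI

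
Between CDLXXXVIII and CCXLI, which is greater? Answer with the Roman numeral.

CDLXXXVIII = 488
CCXLI = 241
488 is larger

CDLXXXVIII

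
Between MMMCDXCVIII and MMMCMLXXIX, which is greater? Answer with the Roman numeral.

MMMCDXCVIII = 3498
MMMCMLXXIX = 3979
3979 is larger

MMMCMLXXIX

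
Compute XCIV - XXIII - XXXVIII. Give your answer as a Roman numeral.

XCIV = 94, XXIII = 23, XXXVIII = 38
94 - 23 = 71
71 - 38 = 33

XXXIII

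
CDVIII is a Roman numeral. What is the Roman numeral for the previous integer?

CDVIII = 408; previous is 407

CDVII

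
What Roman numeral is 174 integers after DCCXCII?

DCCXCII = 792
792 + 174 = 966

CMLXVI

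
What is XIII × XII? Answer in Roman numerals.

XIII = 13
XII = 12
13 × 12 = 156

CLVI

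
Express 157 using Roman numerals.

Convert 157 to Roman numerals:
  157 contains 1×100 (C)
  57 contains 1×50 (L)
  7 contains 1×5 (V)
  2 contains 2×1 (II)

CLVII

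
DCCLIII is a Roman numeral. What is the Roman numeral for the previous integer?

DCCLIII = 753, so the previous integer is 753 - 1 = 752

DCCLII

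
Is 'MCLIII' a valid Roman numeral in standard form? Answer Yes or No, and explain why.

'MCLIII': Check the rules: uses only the symbols I, V, X, L, C, D, M; no symbol is repeated more than three times in a row; V, L and D each appear at most once; no smaller symbol precedes a larger one (values never increase from left to right). Value: M (1000) + C (100) + L (50) + I (1) + I (1) + I (1) = 1153. So it is a valid standard Roman numeral.

Yes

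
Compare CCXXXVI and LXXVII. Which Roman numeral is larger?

CCXXXVI = 236
LXXVII = 77
236 is larger

CCXXXVI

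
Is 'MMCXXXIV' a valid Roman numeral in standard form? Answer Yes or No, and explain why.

'MMCXXXIV': Check the rules: uses only the symbols I, V, X, L, C, D, M; no symbol is repeated more than three times in a row; V, L and D each appear at most once; the only place a smaller symbol precedes a larger one is the allowed subtractive pair IV, the symbol right after such a pair (if any) is smaller than the pair's first symbol, and otherwise the values never increase from left to right. Value: M (1000) + M (1000) + C (100) + X (10) + X (10) + X (10) + IV (4) = 2134. So it is a valid standard Roman numeral.

Yes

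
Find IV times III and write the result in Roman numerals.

IV = 4
III = 3
4 × 3 = 12

XII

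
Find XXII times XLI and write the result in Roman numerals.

XXII = 22
XLI = 41
22 × 41 = 902

CMII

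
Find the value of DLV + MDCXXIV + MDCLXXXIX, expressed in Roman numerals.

DLV = 555, MDCXXIV = 1624, MDCLXXXIX = 1689
555 + 1624 = 2179
2179 + 1689 = 3868

MMMDCCCLXVIII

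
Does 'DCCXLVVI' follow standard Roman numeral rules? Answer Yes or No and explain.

'DCCXLVVI': V should not appear more than once

No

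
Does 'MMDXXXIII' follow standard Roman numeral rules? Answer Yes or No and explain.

'MMDXXXIII': Check the rules: uses only the symbols I, V, X, L, C, D, M; no symbol is repeated more than three times in a row; V, L and D each appear at most once; no smaller symbol precedes a larger one (values never increase from left to right). Value: M (1000) + M (1000) + D (500) + X (10) + X (10) + X (10) + I (1) + I (1) + I (1) = 2533. So it is a valid standard Roman numeral.

Yes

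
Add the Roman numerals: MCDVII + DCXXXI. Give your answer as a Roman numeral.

MCDVII = 1407
DCXXXI = 631
1407 + 631 = 2038

MMXXXVIII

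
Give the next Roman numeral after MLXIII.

MLXIII = 1063, so the next integer is 1063 + 1 = 1064

MLXIV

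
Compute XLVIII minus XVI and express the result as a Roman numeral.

XLVIII = 48
XVI = 16
48 - 16 = 32

XXXII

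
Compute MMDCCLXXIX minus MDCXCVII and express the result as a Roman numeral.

MMDCCLXXIX = 2779
MDCXCVII = 1697
2779 - 1697 = 1082

MLXXXII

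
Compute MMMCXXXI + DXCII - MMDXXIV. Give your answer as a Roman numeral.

MMMCXXXI = 3131, DXCII = 592, MMDXXIV = 2524
3131 + 592 = 3723
3723 - 2524 = 1199

MCXCIX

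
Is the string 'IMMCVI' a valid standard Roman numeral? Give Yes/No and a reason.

'IMMCVI': Invalid subtractive combination: IM

No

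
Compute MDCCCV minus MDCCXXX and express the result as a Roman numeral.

MDCCCV = 1805
MDCCXXX = 1730
1805 - 1730 = 75

LXXV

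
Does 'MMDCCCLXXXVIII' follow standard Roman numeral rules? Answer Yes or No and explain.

'MMDCCCLXXXVIII': Check the rules: uses only the symbols I, V, X, L, C, D, M; no symbol is repeated more than three times in a row; V, L and D each appear at most once; no smaller symbol precedes a larger one (values never increase from left to right). Value: M (1000) + M (1000) + D (500) + C (100) + C (100) + C (100) + L (50) + X (10) + X (10) + X (10) + V (5) + I (1) + I (1) + I (1) = 2888. So it is a valid standard Roman numeral.

Yes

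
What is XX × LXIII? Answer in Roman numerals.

XX = 20
LXIII = 63
20 × 63 = 1260

MCCLX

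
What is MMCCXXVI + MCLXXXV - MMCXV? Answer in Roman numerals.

MMCCXXVI = 2226, MCLXXXV = 1185, MMCXV = 2115
2226 + 1185 = 3411
3411 - 2115 = 1296

MCCXCVI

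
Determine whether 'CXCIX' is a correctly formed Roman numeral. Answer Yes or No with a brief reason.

'CXCIX': Check the rules: uses only the symbols I, V, X, L, C, D, M; no symbol is repeated more than three times in a row; V, L and D each appear at most once; the only places a smaller symbol precedes a larger one are the allowed subtractive pairs XC, IX, the symbol right after such a pair (if any) is smaller than the pair's first symbol, and otherwise the values never increase from left to right. Value: C (100) + XC (90) + IX (9) = 199. So it is a valid standard Roman numeral.

Yes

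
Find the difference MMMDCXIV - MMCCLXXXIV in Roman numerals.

MMMDCXIV = 3614
MMCCLXXXIV = 2284
3614 - 2284 = 1330

MCCCXXX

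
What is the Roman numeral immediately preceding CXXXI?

CXXXI = 131; previous is 130

CXXX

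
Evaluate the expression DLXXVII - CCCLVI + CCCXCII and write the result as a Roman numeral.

DLXXVII = 577, CCCLVI = 356, CCCXCII = 392
577 - 356 = 221
221 + 392 = 613

DCXIII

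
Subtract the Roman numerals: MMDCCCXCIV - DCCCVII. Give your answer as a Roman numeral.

MMDCCCXCIV = 2894
DCCCVII = 807
2894 - 807 = 2087

MMLXXXVII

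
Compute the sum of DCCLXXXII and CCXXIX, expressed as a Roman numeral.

DCCLXXXII = 782
CCXXIX = 229
782 + 229 = 1011

MXI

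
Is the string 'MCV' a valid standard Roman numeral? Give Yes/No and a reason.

'MCV': Check the rules: uses only the symbols I, V, X, L, C, D, M; no symbol is repeated more than three times in a row; V, L and D each appear at most once; no smaller symbol precedes a larger one (values never increase from left to right). Value: M (1000) + C (100) + V (5) = 1105. So it is a valid standard Roman numeral.

Yes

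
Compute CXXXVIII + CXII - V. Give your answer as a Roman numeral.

CXXXVIII = 138, CXII = 112, V = 5
138 + 112 = 250
250 - 5 = 245

CCXLV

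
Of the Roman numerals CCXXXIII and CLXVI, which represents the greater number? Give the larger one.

CCXXXIII = 233
CLXVI = 166
233 is larger

CCXXXIII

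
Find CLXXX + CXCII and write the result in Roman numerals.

CLXXX = 180
CXCII = 192
180 + 192 = 372

CCCLXXII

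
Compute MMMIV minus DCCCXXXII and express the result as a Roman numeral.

MMMIV = 3004
DCCCXXXII = 832
3004 - 832 = 2172

MMCLXXII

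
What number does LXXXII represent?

LXXXII: L=50, X=10, X=10, X=10, I=1, I=1
50 + 10 + 10 + 10 + 1 + 1 = 82

82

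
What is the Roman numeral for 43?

Convert 43 to Roman numerals:
  43 contains 1×40 (XL)
  3 contains 3×1 (III)

XLIII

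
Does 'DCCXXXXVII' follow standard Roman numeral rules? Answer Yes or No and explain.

'DCCXXXXVII': More than 3 consecutive X's

No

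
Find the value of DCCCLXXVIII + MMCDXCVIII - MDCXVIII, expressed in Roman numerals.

DCCCLXXVIII = 878, MMCDXCVIII = 2498, MDCXVIII = 1618
878 + 2498 = 3376
3376 - 1618 = 1758

MDCCLVIII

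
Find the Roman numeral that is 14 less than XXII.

XXII = 22
22 - 14 = 8

VIII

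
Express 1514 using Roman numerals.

Convert 1514 to Roman numerals:
  1514 contains 1×1000 (M)
  514 contains 1×500 (D)
  14 contains 1×10 (X)
  4 contains 1×4 (IV)

MDXIV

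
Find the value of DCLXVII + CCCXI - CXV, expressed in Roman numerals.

DCLXVII = 667, CCCXI = 311, CXV = 115
667 + 311 = 978
978 - 115 = 863

DCCCLXIII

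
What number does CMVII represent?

CMVII: CM=900, V=5, I=1, I=1
900 + 5 + 1 + 1 = 907

907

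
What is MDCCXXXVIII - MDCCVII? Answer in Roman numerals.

MDCCXXXVIII = 1738
MDCCVII = 1707
1738 - 1707 = 31

XXXI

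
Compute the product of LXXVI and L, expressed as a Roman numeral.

LXXVI = 76
L = 50
76 × 50 = 3800

MMMDCCC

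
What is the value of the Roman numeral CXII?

CXII: C=100, X=10, I=1, I=1
100 + 10 + 1 + 1 = 112

112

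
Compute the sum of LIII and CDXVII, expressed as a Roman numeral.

LIII = 53
CDXVII = 417
53 + 417 = 470

CDLXX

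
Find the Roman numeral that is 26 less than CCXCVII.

CCXCVII = 297
297 - 26 = 271

CCLXXI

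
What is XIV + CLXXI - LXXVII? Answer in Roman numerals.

XIV = 14, CLXXI = 171, LXXVII = 77
14 + 171 = 185
185 - 77 = 108

CVIII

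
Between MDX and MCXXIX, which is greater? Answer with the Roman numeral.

MDX = 1510
MCXXIX = 1129
1510 is larger

MDX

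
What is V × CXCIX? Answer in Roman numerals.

V = 5
CXCIX = 199
5 × 199 = 995

CMXCV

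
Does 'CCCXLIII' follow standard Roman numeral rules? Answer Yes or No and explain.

'CCCXLIII': Check the rules: uses only the symbols I, V, X, L, C, D, M; no symbol is repeated more than three times in a row; V, L and D each appear at most once; the only place a smaller symbol precedes a larger one is the allowed subtractive pair XL, the symbol right after such a pair (if any) is smaller than the pair's first symbol, and otherwise the values never increase from left to right. Value: C (100) + C (100) + C (100) + XL (40) + I (1) + I (1) + I (1) = 343. So it is a valid standard Roman numeral.

Yes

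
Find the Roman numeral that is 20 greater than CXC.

CXC = 190
190 + 20 = 210

CCX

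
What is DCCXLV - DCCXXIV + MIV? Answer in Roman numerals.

DCCXLV = 745, DCCXXIV = 724, MIV = 1004
745 - 724 = 21
21 + 1004 = 1025

MXXV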